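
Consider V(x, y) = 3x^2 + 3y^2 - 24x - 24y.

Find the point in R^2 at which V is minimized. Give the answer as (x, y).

(4, 4)

V(x,y) separates as P(x) + Q(y), so its minimum is min P + min Q.
P'(x) = 6x - 24 vanishes at x ∈ {4}; Q'(y) = 6y - 24 vanishes at y ∈ {4}.
Local minima of P (where P''>0): P(4)=-48. Local minima of Q: Q(4)=-48.
So the global minimum of V is P(4) + Q(4) = -48 − 48 = -96, attained at (4, 4).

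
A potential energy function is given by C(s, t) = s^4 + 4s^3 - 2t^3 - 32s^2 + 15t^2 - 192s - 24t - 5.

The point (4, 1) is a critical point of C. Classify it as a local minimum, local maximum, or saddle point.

The mixed partial ∂²C/∂s∂t is 0, so the Hessian at any point is diag(C_ss, C_tt) = diag(4(3s^2 + 6s - 16), 6(-2t + 5)).
At (4, 1): H = diag(224, 18).
Both eigenvalues are positive, so H is positive definite: a local minimum.

local minimum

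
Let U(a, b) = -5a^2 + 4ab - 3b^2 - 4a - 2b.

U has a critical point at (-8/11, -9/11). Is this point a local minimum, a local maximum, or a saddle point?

local maximum

The Hessian of U is constant: H = [[-10, 4], [4, -6]].
det(H) = (-10)·(-6) − 4² = 44.
det(H) > 0 and tr(H) = -16 < 0, so H is negative definite and the point is a local maximum.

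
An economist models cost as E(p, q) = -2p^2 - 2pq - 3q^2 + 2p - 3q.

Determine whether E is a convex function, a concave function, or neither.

concave

E is quadratic, so its Hessian is the constant matrix H = [[-4, -2], [-2, -6]].
det(H) = 20, tr(H) = -10.
det(H) > 0 and tr(H) < 0, so H is negative definite everywhere: concave.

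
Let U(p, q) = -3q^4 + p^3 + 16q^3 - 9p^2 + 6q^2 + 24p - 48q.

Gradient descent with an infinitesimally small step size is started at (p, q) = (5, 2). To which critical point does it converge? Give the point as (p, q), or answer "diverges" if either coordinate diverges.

(4, 1)

U is separable, so gradient descent decouples: p follows -∂U/∂p, q follows -∂U/∂q.
∂U/∂p = 3(p - 4)(p - 2); at p=5 this is 9, so p decreases.
∂U/∂q = -12(q - 4)(q - 1)(q + 1); at q=2 this is 72, so q decreases.
p converges to its nearest critical value 4 (a local min of the p-part); q converges to 1. The iterate converges to (4, 1).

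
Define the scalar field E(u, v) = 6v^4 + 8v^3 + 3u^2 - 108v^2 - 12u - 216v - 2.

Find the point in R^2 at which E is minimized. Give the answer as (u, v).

(2, 3)

E(u,v) separates as P(u) + Q(v) − 2, so its minimum is min P + min Q − 2.
P'(u) = 6u - 12 vanishes at u ∈ {2}; Q'(v) = 24(v - 3)(v + 1)(v + 3) vanishes at v ∈ {-3, -1, 3}.
Local minima of P (where P''>0): P(2)=-12. Local minima of Q: Q(-3)=-54, Q(3)=-918.
So the global minimum of E is P(2) + Q(3) − 2 = -12 − 918 − 2 = -932, attained at (2, 3).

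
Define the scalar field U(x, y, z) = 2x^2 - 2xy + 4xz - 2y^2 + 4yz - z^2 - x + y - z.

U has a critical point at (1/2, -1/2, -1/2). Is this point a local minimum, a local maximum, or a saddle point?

saddle point

The Hessian is constant: H = [[4, -2, 4], [-2, -4, 4], [4, 4, -2]].
Leading principal minors: Δ₁ = 4, Δ₂ = -20, Δ₃ = -24.
The minors fit neither the all-positive nor the alternating-sign pattern, so H is indefinite: a saddle point.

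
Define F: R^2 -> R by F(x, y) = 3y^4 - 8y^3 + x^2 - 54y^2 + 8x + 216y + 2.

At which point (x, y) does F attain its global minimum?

F(x,y) separates as P(x) + Q(y) + 2, so its minimum is min P + min Q + 2.
P'(x) = 2x + 8 vanishes at x ∈ {-4}; Q'(y) = 12(y - 3)(y - 2)(y + 3) vanishes at y ∈ {-3, 2, 3}.
Local minima of P (where P''>0): P(-4)=-16. Local minima of Q: Q(-3)=-675, Q(3)=189.
So the global minimum of F is P(-4) + Q(-3) + 2 = -16 − 675 + 2 = -689, attained at (-4, -3).

(-4, -3)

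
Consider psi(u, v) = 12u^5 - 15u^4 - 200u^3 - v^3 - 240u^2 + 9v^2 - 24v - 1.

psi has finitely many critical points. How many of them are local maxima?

psi separates as a function of u plus a function of v, so ∇psi=0 decouples.
∂psi/∂u = 60u(u - 4)(u + 1)(u + 2) = 0 at u ∈ {-2, -1, 0, 4}; ∂psi/∂v = -3(v - 4)(v - 2) = 0 at v ∈ {2, 4}.
The Hessian is diagonal: diag(psi_uu, psi_vv). Second derivatives: psi_uu(-2)=-720, psi_uu(-1)=300, psi_uu(0)=-480, psi_uu(4)=7200; psi_vv(2)=6, psi_vv(4)=-6.
Local maxima occur where both diagonal entries negative: (-2, 4), (0, 4). Count: 2.

2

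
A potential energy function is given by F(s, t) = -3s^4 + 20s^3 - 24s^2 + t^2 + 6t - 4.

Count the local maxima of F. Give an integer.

0

F separates as a function of s plus a function of t, so ∇F=0 decouples.
∂F/∂s = -12s(s - 4)(s - 1) = 0 at s ∈ {0, 1, 4}; ∂F/∂t = 2(t + 3) = 0 at t ∈ {-3}.
The Hessian is diagonal: diag(F_ss, F_tt). Second derivatives: F_ss(0)=-48, F_ss(1)=36, F_ss(4)=-144; F_tt(-3)=2.
Local maxima occur where both diagonal entries negative: none. Count: 0.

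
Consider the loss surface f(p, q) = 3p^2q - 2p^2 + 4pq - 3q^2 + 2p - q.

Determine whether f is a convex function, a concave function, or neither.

The term 3p^2q is cubic, so the Hessian is not constant.
∂²f/∂p² = 6q - 4, which takes both signs as q varies (negative for sufficiently negative q). A diagonal entry of the Hessian changing sign means the Hessian is neither positive- nor negative-semidefinite on all of R^2.

neither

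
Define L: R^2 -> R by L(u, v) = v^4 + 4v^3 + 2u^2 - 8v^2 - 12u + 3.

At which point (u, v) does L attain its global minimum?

(3, -4)

L(u,v) separates as P(u) + Q(v) + 3, so its minimum is min P + min Q + 3.
P'(u) = 4u - 12 vanishes at u ∈ {3}; Q'(v) = 4v(v - 1)(v + 4) vanishes at v ∈ {-4, 0, 1}.
Local minima of P (where P''>0): P(3)=-18. Local minima of Q: Q(-4)=-128, Q(1)=-3.
So the global minimum of L is P(3) + Q(-4) + 3 = -18 − 128 + 3 = -143, attained at (3, -4).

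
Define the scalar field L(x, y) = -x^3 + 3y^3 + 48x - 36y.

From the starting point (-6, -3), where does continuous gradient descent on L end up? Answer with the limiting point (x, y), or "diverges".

diverges

L is separable, so gradient descent decouples: x follows -∂L/∂x, y follows -∂L/∂y.
∂L/∂x = -3(x - 4)(x + 4); at x=-6 this is -60, so x increases.
∂L/∂y = 9(y - 2)(y + 2); at y=-3 this is 45, so y decreases.
The y-coordinate has no critical point in that direction and runs off to infinity.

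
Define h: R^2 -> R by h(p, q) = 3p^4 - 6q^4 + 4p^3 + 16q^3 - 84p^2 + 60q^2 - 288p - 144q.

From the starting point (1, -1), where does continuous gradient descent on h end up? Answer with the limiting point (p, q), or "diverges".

(4, 1)

h is separable, so gradient descent decouples: p follows -∂h/∂p, q follows -∂h/∂q.
∂h/∂p = 12(p - 4)(p + 2)(p + 3); at p=1 this is -432, so p increases.
∂h/∂q = -24(q - 3)(q - 1)(q + 2); at q=-1 this is -192, so q increases.
p converges to its nearest critical value 4 (a local min of the p-part); q converges to 1. The iterate converges to (4, 1).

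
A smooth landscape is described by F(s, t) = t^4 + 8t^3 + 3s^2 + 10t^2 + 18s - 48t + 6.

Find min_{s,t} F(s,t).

F(s,t) separates as P(s) + Q(t) + 6, so its minimum is min P + min Q + 6.
P'(s) = 6s + 18 vanishes at s ∈ {-3}; Q'(t) = 4(t - 1)(t + 3)(t + 4) vanishes at t ∈ {-4, -3, 1}.
Local minima of P (where P''>0): P(-3)=-27. Local minima of Q: Q(-4)=96, Q(1)=-29.
So the global minimum of F is P(-3) + Q(1) + 6 = -27 − 29 + 6 = -50, attained at (-3, 1).

-50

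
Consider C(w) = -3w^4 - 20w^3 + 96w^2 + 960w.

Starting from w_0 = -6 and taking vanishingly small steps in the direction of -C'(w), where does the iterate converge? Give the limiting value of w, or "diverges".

C'(w) = -12(w - 4)(w + 4)(w + 5), so C'(-6) = 240.
Gradient descent moves in the -C' direction, i.e. w is decreasing.
There is no critical point below w=-6, and C' keeps the same sign, so the iterate runs off to −∞.

diverges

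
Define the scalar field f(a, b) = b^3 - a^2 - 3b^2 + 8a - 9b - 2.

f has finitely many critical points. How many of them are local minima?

f separates as a function of a plus a function of b, so ∇f=0 decouples.
∂f/∂a = -2(a - 4) = 0 at a ∈ {4}; ∂f/∂b = 3(b - 3)(b + 1) = 0 at b ∈ {-1, 3}.
The Hessian is diagonal: diag(f_aa, f_bb). Second derivatives: f_aa(4)=-2; f_bb(-1)=-12, f_bb(3)=12.
Local minima occur where both diagonal entries positive: none. Count: 0.

0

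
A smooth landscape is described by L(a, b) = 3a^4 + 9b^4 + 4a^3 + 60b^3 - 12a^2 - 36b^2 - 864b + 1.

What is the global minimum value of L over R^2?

-1279

L(a,b) separates as P(a) + Q(b) + 1, so its minimum is min P + min Q + 1.
P'(a) = 12a(a - 1)(a + 2) vanishes at a ∈ {-2, 0, 1}; Q'(b) = 36(b - 2)(b + 3)(b + 4) vanishes at b ∈ {-4, -3, 2}.
Local minima of P (where P''>0): P(-2)=-32, P(1)=-5. Local minima of Q: Q(-4)=1344, Q(2)=-1248.
So the global minimum of L is P(-2) + Q(2) + 1 = -32 − 1248 + 1 = -1279, attained at (-2, 2).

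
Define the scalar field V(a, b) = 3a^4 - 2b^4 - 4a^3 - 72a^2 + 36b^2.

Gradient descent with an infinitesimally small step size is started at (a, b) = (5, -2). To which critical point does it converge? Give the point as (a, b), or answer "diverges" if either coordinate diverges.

(4, 0)

V is separable, so gradient descent decouples: a follows -∂V/∂a, b follows -∂V/∂b.
∂V/∂a = 12a(a - 4)(a + 3); at a=5 this is 480, so a decreases.
∂V/∂b = -8b(b - 3)(b + 3); at b=-2 this is -80, so b increases.
a converges to its nearest critical value 4 (a local min of the a-part); b converges to 0. The iterate converges to (4, 0).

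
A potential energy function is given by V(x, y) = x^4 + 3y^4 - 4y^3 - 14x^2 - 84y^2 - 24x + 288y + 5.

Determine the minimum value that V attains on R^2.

-1584

V(x,y) separates as P(x) + Q(y) + 5, so its minimum is min P + min Q + 5.
P'(x) = 4(x - 3)(x + 1)(x + 2) vanishes at x ∈ {-2, -1, 3}; Q'(y) = 12(y - 3)(y - 2)(y + 4) vanishes at y ∈ {-4, 2, 3}.
Local minima of P (where P''>0): P(-2)=8, P(3)=-117. Local minima of Q: Q(-4)=-1472, Q(3)=243.
So the global minimum of V is P(3) + Q(-4) + 5 = -117 − 1472 + 5 = -1584, attained at (3, -4).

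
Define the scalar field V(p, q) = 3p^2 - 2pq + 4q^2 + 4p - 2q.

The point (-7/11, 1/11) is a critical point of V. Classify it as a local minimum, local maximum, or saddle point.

The Hessian of V is constant: H = [[6, -2], [-2, 8]].
det(H) = 6·8 − (-2)² = 44.
det(H) > 0 and tr(H) = 14 > 0, so H is positive definite and the point is a local minimum.

local minimum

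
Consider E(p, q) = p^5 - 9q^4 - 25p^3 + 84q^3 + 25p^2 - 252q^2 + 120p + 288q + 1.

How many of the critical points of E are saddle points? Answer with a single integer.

6

E separates as a function of p plus a function of q, so ∇E=0 decouples.
∂E/∂p = 5(p - 3)(p - 2)(p + 1)(p + 4) = 0 at p ∈ {-4, -1, 2, 3}; ∂E/∂q = -36(q - 4)(q - 2)(q - 1) = 0 at q ∈ {1, 2, 4}.
The Hessian is diagonal: diag(E_pp, E_qq). Second derivatives: E_pp(-4)=-630, E_pp(-1)=180, E_pp(2)=-90, E_pp(3)=140; E_qq(1)=-108, E_qq(2)=72, E_qq(4)=-216.
Saddle points occur where the two diagonal entries have opposite signs: (-4, 2), (-1, 1), (-1, 4), (2, 2), (3, 1), (3, 4). Count: 6.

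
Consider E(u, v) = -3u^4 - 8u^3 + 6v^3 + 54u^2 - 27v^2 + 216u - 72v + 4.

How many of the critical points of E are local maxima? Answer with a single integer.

2

E separates as a function of u plus a function of v, so ∇E=0 decouples.
∂E/∂u = -12(u - 3)(u + 2)(u + 3) = 0 at u ∈ {-3, -2, 3}; ∂E/∂v = 18(v - 4)(v + 1) = 0 at v ∈ {-1, 4}.
The Hessian is diagonal: diag(E_uu, E_vv). Second derivatives: E_uu(-3)=-72, E_uu(-2)=60, E_uu(3)=-360; E_vv(-1)=-90, E_vv(4)=90.
Local maxima occur where both diagonal entries negative: (-3, -1), (3, -1). Count: 2.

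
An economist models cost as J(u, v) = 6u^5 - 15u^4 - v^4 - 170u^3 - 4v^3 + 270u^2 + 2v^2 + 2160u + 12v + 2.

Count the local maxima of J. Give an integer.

J separates as a function of u plus a function of v, so ∇J=0 decouples.
∂J/∂u = 30(u - 4)(u - 3)(u + 2)(u + 3) = 0 at u ∈ {-3, -2, 3, 4}; ∂J/∂v = -4(v - 1)(v + 1)(v + 3) = 0 at v ∈ {-3, -1, 1}.
The Hessian is diagonal: diag(J_uu, J_vv). Second derivatives: J_uu(-3)=-1260, J_uu(-2)=900, J_uu(3)=-900, J_uu(4)=1260; J_vv(-3)=-32, J_vv(-1)=16, J_vv(1)=-32.
Local maxima occur where both diagonal entries negative: (-3, -3), (-3, 1), (3, -3), (3, 1). Count: 4.

4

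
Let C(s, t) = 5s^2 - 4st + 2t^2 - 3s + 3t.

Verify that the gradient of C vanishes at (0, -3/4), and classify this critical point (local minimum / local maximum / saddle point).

local minimum

∇C = (10s - 4t - 3, -4s + 4t + 3); substituting (0, -3/4) gives ∇C = (0, 0), so (0, -3/4) is indeed a critical point.
The Hessian of C is constant: H = [[10, -4], [-4, 4]].
det(H) = 10·4 − (-4)² = 24.
det(H) > 0 and tr(H) = 14 > 0, so H is positive definite and the point is a local minimum.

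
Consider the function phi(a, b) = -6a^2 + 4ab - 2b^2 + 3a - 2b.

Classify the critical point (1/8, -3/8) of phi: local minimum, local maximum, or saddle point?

local maximum

The Hessian of phi is constant: H = [[-12, 4], [4, -4]].
det(H) = (-12)·(-4) − 4² = 32.
det(H) > 0 and tr(H) = -16 < 0, so H is negative definite and the point is a local maximum.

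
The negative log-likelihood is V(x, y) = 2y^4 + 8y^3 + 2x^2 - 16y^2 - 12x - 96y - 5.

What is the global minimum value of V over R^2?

-183

V(x,y) separates as P(x) + Q(y) − 5, so its minimum is min P + min Q − 5.
P'(x) = 4x - 12 vanishes at x ∈ {3}; Q'(y) = 8(y - 2)(y + 2)(y + 3) vanishes at y ∈ {-3, -2, 2}.
Local minima of P (where P''>0): P(3)=-18. Local minima of Q: Q(-3)=90, Q(2)=-160.
So the global minimum of V is P(3) + Q(2) − 5 = -18 − 160 − 5 = -183, attained at (3, 2).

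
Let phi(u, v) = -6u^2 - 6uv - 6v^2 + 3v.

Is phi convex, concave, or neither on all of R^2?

phi is quadratic, so its Hessian is the constant matrix H = [[-12, -6], [-6, -12]].
det(H) = 108, tr(H) = -24.
det(H) > 0 and tr(H) < 0, so H is negative definite everywhere: concave.

concave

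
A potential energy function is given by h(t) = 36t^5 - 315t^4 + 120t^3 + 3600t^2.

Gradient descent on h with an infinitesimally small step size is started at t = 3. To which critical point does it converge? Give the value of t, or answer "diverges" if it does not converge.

h'(t) = 180t(t - 5)(t - 4)(t + 2), so h'(3) = 5400.
Gradient descent moves in the -h' direction, i.e. t is decreasing.
The nearest critical point in that direction is t = 0, where h'' = 7200 > 0 (a local minimum). The iterate converges there.

0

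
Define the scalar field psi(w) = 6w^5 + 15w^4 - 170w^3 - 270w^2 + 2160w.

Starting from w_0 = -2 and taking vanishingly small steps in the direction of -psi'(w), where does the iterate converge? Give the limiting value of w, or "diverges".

psi'(w) = 30(w - 3)(w - 2)(w + 3)(w + 4), so psi'(-2) = 1200.
Gradient descent moves in the -psi' direction, i.e. w is decreasing.
The nearest critical point in that direction is w = -3, where psi'' = 900 > 0 (a local minimum). The iterate converges there.

-3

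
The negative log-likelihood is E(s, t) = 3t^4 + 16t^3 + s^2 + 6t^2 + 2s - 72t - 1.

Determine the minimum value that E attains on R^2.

E(s,t) separates as P(s) + Q(t) − 1, so its minimum is min P + min Q − 1.
P'(s) = 2s + 2 vanishes at s ∈ {-1}; Q'(t) = 12(t - 1)(t + 2)(t + 3) vanishes at t ∈ {-3, -2, 1}.
Local minima of P (where P''>0): P(-1)=-1. Local minima of Q: Q(-3)=81, Q(1)=-47.
So the global minimum of E is P(-1) + Q(1) − 1 = -1 − 47 − 1 = -49, attained at (-1, 1).

-49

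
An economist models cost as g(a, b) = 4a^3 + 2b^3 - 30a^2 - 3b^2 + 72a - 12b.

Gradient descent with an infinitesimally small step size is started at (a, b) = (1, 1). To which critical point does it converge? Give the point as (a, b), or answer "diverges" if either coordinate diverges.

diverges

g is separable, so gradient descent decouples: a follows -∂g/∂a, b follows -∂g/∂b.
∂g/∂a = 12(a - 3)(a - 2); at a=1 this is 24, so a decreases.
∂g/∂b = 6(b - 2)(b + 1); at b=1 this is -12, so b increases.
The a-coordinate has no critical point in that direction and runs off to infinity.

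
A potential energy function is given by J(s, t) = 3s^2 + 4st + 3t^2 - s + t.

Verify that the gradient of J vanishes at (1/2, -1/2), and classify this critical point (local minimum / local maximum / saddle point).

local minimum

∇J = (6s + 4t - 1, 4s + 6t + 1); substituting (1/2, -1/2) gives ∇J = (0, 0), so (1/2, -1/2) is indeed a critical point.
The Hessian of J is constant: H = [[6, 4], [4, 6]].
det(H) = 6·6 − 4² = 20.
det(H) > 0 and tr(H) = 12 > 0, so H is positive definite and the point is a local minimum.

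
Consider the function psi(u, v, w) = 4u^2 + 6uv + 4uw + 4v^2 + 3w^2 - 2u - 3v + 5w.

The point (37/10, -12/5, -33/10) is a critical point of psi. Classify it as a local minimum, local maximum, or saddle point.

local minimum

The Hessian is constant: H = [[8, 6, 4], [6, 8, 0], [4, 0, 6]].
Leading principal minors: Δ₁ = 8, Δ₂ = 28, Δ₃ = 40.
All leading minors are positive, so H is positive definite: a local minimum.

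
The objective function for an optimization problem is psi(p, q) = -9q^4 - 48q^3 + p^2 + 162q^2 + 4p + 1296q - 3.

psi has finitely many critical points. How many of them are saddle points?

2

psi separates as a function of p plus a function of q, so ∇psi=0 decouples.
∂psi/∂p = 2(p + 2) = 0 at p ∈ {-2}; ∂psi/∂q = -36(q - 3)(q + 3)(q + 4) = 0 at q ∈ {-4, -3, 3}.
The Hessian is diagonal: diag(psi_pp, psi_qq). Second derivatives: psi_pp(-2)=2; psi_qq(-4)=-252, psi_qq(-3)=216, psi_qq(3)=-1512.
Saddle points occur where the two diagonal entries have opposite signs: (-2, -4), (-2, 3). Count: 2.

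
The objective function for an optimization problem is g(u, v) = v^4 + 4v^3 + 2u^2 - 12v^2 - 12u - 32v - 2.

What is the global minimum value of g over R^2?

-84

g(u,v) separates as P(u) + Q(v) − 2, so its minimum is min P + min Q − 2.
P'(u) = 4u - 12 vanishes at u ∈ {3}; Q'(v) = 4(v - 2)(v + 1)(v + 4) vanishes at v ∈ {-4, -1, 2}.
Local minima of P (where P''>0): P(3)=-18. Local minima of Q: Q(-4)=-64, Q(2)=-64.
So the global minimum of g is P(3) + Q(-4) − 2 = -18 − 64 − 2 = -84, attained at (3, -4).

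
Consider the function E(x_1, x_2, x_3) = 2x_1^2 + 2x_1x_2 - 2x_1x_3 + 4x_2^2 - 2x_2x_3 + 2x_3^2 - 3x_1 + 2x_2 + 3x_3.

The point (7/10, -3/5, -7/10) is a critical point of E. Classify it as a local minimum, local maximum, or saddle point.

The Hessian is constant: H = [[4, 2, -2], [2, 8, -2], [-2, -2, 4]].
Leading principal minors: Δ₁ = 4, Δ₂ = 28, Δ₃ = 80.
All leading minors are positive, so H is positive definite: a local minimum.

local minimum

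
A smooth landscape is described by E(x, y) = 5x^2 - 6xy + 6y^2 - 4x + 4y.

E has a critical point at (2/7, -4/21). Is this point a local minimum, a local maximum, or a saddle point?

The Hessian of E is constant: H = [[10, -6], [-6, 12]].
det(H) = 10·12 − (-6)² = 84.
det(H) > 0 and tr(H) = 22 > 0, so H is positive definite and the point is a local minimum.

local minimum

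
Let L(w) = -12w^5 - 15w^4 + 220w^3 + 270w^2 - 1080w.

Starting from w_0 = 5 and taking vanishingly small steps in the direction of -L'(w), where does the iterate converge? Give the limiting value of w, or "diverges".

diverges

L'(w) = -60(w - 3)(w - 1)(w + 2)(w + 3), so L'(5) = -26880.
Gradient descent moves in the -L' direction, i.e. w is increasing.
There is no critical point above w=5, and L' keeps the same sign, so the iterate runs off to +∞.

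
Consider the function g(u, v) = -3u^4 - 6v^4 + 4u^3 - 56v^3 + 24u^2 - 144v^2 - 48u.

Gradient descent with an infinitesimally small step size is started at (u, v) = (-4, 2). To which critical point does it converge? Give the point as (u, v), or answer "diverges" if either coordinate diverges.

g is separable, so gradient descent decouples: u follows -∂g/∂u, v follows -∂g/∂v.
∂g/∂u = -12(u - 2)(u - 1)(u + 2); at u=-4 this is 720, so u decreases.
∂g/∂v = -24v(v + 3)(v + 4); at v=2 this is -1440, so v increases.
The u-coordinate has no critical point in that direction and runs off to infinity.

diverges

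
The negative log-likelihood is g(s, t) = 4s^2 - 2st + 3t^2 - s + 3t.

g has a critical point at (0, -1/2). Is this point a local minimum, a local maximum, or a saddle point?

The Hessian of g is constant: H = [[8, -2], [-2, 6]].
det(H) = 8·6 − (-2)² = 44.
det(H) > 0 and tr(H) = 14 > 0, so H is positive definite and the point is a local minimum.

local minimum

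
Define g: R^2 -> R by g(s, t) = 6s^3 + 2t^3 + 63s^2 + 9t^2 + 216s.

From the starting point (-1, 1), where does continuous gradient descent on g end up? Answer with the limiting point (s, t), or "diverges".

(-3, 0)

g is separable, so gradient descent decouples: s follows -∂g/∂s, t follows -∂g/∂t.
∂g/∂s = 18(s + 3)(s + 4); at s=-1 this is 108, so s decreases.
∂g/∂t = 6t(t + 3); at t=1 this is 24, so t decreases.
s converges to its nearest critical value -3 (a local min of the s-part); t converges to 0. The iterate converges to (-3, 0).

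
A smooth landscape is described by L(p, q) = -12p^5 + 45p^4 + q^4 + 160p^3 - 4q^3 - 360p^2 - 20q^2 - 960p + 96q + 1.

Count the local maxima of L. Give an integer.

2

L separates as a function of p plus a function of q, so ∇L=0 decouples.
∂L/∂p = -60(p - 4)(p - 2)(p + 1)(p + 2) = 0 at p ∈ {-2, -1, 2, 4}; ∂L/∂q = 4(q - 4)(q - 2)(q + 3) = 0 at q ∈ {-3, 2, 4}.
The Hessian is diagonal: diag(L_pp, L_qq). Second derivatives: L_pp(-2)=1440, L_pp(-1)=-900, L_pp(2)=1440, L_pp(4)=-3600; L_qq(-3)=140, L_qq(2)=-40, L_qq(4)=56.
Local maxima occur where both diagonal entries negative: (-1, 2), (4, 2). Count: 2.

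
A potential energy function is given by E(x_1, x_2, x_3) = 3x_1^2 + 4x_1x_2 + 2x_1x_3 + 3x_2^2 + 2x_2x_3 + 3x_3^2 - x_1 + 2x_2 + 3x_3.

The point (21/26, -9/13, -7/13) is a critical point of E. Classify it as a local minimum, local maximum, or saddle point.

The Hessian is constant: H = [[6, 4, 2], [4, 6, 2], [2, 2, 6]].
Leading principal minors: Δ₁ = 6, Δ₂ = 20, Δ₃ = 104.
All leading minors are positive, so H is positive definite: a local minimum.

local minimum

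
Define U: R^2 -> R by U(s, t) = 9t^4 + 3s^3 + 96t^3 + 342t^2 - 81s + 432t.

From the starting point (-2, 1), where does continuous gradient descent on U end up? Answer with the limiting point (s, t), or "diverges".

(3, -1)

U is separable, so gradient descent decouples: s follows -∂U/∂s, t follows -∂U/∂t.
∂U/∂s = 9(s - 3)(s + 3); at s=-2 this is -45, so s increases.
∂U/∂t = 36(t + 1)(t + 3)(t + 4); at t=1 this is 1440, so t decreases.
s converges to its nearest critical value 3 (a local min of the s-part); t converges to -1. The iterate converges to (3, -1).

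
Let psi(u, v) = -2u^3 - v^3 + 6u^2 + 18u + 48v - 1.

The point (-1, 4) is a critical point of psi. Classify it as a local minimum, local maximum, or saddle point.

The mixed partial ∂²psi/∂u∂v is 0, so the Hessian at any point is diag(psi_uu, psi_vv) = diag(12(-u + 1), -6v).
At (-1, 4): H = diag(24, -24).
The eigenvalues have opposite signs, so H is indefinite: a saddle point.

saddle point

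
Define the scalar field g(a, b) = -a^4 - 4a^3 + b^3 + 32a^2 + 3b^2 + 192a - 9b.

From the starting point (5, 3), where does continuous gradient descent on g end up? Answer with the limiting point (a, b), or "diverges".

diverges

g is separable, so gradient descent decouples: a follows -∂g/∂a, b follows -∂g/∂b.
∂g/∂a = -4(a - 4)(a + 3)(a + 4); at a=5 this is -288, so a increases.
∂g/∂b = 3(b - 1)(b + 3); at b=3 this is 36, so b decreases.
The a-coordinate has no critical point in that direction and runs off to infinity.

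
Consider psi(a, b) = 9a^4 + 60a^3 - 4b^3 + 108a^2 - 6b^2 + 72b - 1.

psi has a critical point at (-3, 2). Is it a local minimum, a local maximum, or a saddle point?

The mixed partial ∂²psi/∂a∂b is 0, so the Hessian at any point is diag(psi_aa, psi_bb) = diag(36(3a^2 + 10a + 6), -12(2b + 1)).
At (-3, 2): H = diag(108, -60).
The eigenvalues have opposite signs, so H is indefinite: a saddle point.

saddle point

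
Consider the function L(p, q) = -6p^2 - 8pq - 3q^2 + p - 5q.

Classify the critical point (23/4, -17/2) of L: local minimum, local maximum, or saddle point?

local maximum

The Hessian of L is constant: H = [[-12, -8], [-8, -6]].
det(H) = (-12)·(-6) − (-8)² = 8.
det(H) > 0 and tr(H) = -18 < 0, so H is negative definite and the point is a local maximum.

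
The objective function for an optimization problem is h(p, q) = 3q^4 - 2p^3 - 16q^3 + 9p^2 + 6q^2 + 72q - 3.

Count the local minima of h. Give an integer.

h separates as a function of p plus a function of q, so ∇h=0 decouples.
∂h/∂p = -6p(p - 3) = 0 at p ∈ {0, 3}; ∂h/∂q = 12(q - 3)(q - 2)(q + 1) = 0 at q ∈ {-1, 2, 3}.
The Hessian is diagonal: diag(h_pp, h_qq). Second derivatives: h_pp(0)=18, h_pp(3)=-18; h_qq(-1)=144, h_qq(2)=-36, h_qq(3)=48.
Local minima occur where both diagonal entries positive: (0, -1), (0, 3). Count: 2.

2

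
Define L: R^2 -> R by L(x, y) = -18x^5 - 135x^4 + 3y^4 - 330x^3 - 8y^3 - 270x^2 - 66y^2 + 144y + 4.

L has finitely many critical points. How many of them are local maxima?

L separates as a function of x plus a function of y, so ∇L=0 decouples.
∂L/∂x = -90x(x + 1)(x + 2)(x + 3) = 0 at x ∈ {-3, -2, -1, 0}; ∂L/∂y = 12(y - 4)(y - 1)(y + 3) = 0 at y ∈ {-3, 1, 4}.
The Hessian is diagonal: diag(L_xx, L_yy). Second derivatives: L_xx(-3)=540, L_xx(-2)=-180, L_xx(-1)=180, L_xx(0)=-540; L_yy(-3)=336, L_yy(1)=-144, L_yy(4)=252.
Local maxima occur where both diagonal entries negative: (-2, 1), (0, 1). Count: 2.

2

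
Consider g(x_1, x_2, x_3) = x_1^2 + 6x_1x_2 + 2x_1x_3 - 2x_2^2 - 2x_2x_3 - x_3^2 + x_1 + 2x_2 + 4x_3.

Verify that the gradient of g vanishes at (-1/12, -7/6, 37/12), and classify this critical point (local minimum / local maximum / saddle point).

saddle point

∇g = (2x_1 + 6x_2 + 2x_3 + 1, 6x_1 - 4x_2 - 2x_3 + 2, 2x_1 - 2x_2 - 2x_3 + 4); substituting (-1/12, -7/6, 37/12) gives ∇g = (0, 0, 0), so (-1/12, -7/6, 37/12) is indeed a critical point.
The Hessian is constant: H = [[2, 6, 2], [6, -4, -2], [2, -2, -2]].
Leading principal minors: Δ₁ = 2, Δ₂ = -44, Δ₃ = 48.
The minors fit neither the all-positive nor the alternating-sign pattern, so H is indefinite: a saddle point.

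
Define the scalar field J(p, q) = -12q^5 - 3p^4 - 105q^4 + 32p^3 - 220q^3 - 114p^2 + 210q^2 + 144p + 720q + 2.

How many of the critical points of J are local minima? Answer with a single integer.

2

J separates as a function of p plus a function of q, so ∇J=0 decouples.
∂J/∂p = -12(p - 4)(p - 3)(p - 1) = 0 at p ∈ {1, 3, 4}; ∂J/∂q = -60(q - 1)(q + 1)(q + 3)(q + 4) = 0 at q ∈ {-4, -3, -1, 1}.
The Hessian is diagonal: diag(J_pp, J_qq). Second derivatives: J_pp(1)=-72, J_pp(3)=24, J_pp(4)=-36; J_qq(-4)=900, J_qq(-3)=-480, J_qq(-1)=720, J_qq(1)=-2400.
Local minima occur where both diagonal entries positive: (3, -4), (3, -1). Count: 2.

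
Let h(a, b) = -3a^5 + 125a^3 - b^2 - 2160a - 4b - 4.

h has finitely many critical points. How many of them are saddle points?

h separates as a function of a plus a function of b, so ∇h=0 decouples.
∂h/∂a = -15(a - 4)(a - 3)(a + 3)(a + 4) = 0 at a ∈ {-4, -3, 3, 4}; ∂h/∂b = -2(b + 2) = 0 at b ∈ {-2}.
The Hessian is diagonal: diag(h_aa, h_bb). Second derivatives: h_aa(-4)=840, h_aa(-3)=-630, h_aa(3)=630, h_aa(4)=-840; h_bb(-2)=-2.
Saddle points occur where the two diagonal entries have opposite signs: (-4, -2), (3, -2). Count: 2.

2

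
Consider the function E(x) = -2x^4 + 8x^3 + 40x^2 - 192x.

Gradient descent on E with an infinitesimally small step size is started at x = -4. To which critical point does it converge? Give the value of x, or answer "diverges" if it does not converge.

E'(x) = -8(x - 4)(x - 2)(x + 3), so E'(-4) = 384.
Gradient descent moves in the -E' direction, i.e. x is decreasing.
There is no critical point below x=-4, and E' keeps the same sign, so the iterate runs off to −∞.

diverges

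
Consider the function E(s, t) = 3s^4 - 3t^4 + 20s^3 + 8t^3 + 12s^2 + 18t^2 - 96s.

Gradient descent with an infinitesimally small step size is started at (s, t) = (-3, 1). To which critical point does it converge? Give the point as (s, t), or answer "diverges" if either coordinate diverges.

E is separable, so gradient descent decouples: s follows -∂E/∂s, t follows -∂E/∂t.
∂E/∂s = 12(s - 1)(s + 2)(s + 4); at s=-3 this is 48, so s decreases.
∂E/∂t = -12t(t - 3)(t + 1); at t=1 this is 48, so t decreases.
s converges to its nearest critical value -4 (a local min of the s-part); t converges to 0. The iterate converges to (-4, 0).

(-4, 0)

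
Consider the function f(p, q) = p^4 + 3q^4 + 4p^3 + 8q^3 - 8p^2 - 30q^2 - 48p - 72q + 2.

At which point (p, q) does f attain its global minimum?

f(p,q) separates as A(p) + B(q) + 2, so its minimum is min A + min B + 2.
A'(p) = 4(p - 2)(p + 2)(p + 3) vanishes at p ∈ {-3, -2, 2}; B'(q) = 12(q - 2)(q + 1)(q + 3) vanishes at q ∈ {-3, -1, 2}.
Local minima of A (where A''>0): A(-3)=45, A(2)=-80. Local minima of B: B(-3)=-27, B(2)=-152.
So the global minimum of f is A(2) + B(2) + 2 = -80 − 152 + 2 = -230, attained at (2, 2).

(2, 2)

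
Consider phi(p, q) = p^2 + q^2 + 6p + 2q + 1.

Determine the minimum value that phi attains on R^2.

phi(p,q) separates as A(p) + B(q) + 1, so its minimum is min A + min B + 1.
A'(p) = 2p + 6 vanishes at p ∈ {-3}; B'(q) = 2q + 2 vanishes at q ∈ {-1}.
Local minima of A (where A''>0): A(-3)=-9. Local minima of B: B(-1)=-1.
So the global minimum of phi is A(-3) + B(-1) + 1 = -9 − 1 + 1 = -9, attained at (-3, -1).

-9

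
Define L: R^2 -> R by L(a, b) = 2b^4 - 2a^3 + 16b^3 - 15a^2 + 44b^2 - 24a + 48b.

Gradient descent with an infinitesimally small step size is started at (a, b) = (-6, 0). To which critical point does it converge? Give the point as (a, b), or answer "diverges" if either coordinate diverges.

(-4, -1)

L is separable, so gradient descent decouples: a follows -∂L/∂a, b follows -∂L/∂b.
∂L/∂a = -6(a + 1)(a + 4); at a=-6 this is -60, so a increases.
∂L/∂b = 8(b + 1)(b + 2)(b + 3); at b=0 this is 48, so b decreases.
a converges to its nearest critical value -4 (a local min of the a-part); b converges to -1. The iterate converges to (-4, -1).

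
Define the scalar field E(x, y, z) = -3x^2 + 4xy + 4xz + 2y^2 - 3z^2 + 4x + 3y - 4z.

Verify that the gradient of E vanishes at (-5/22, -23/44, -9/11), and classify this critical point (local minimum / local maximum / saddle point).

saddle point

∇E = (-6x + 4y + 4z + 4, 4x + 4y + 3, 4x - 6z - 4); substituting (-5/22, -23/44, -9/11) gives ∇E = (0, 0, 0), so (-5/22, -23/44, -9/11) is indeed a critical point.
The Hessian is constant: H = [[-6, 4, 4], [4, 4, 0], [4, 0, -6]].
Leading principal minors: Δ₁ = -6, Δ₂ = -40, Δ₃ = 176.
The minors fit neither the all-positive nor the alternating-sign pattern, so H is indefinite: a saddle point.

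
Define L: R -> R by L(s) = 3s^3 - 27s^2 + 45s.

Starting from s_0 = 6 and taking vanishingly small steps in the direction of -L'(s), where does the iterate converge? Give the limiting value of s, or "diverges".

L'(s) = 9(s - 5)(s - 1), so L'(6) = 45.
Gradient descent moves in the -L' direction, i.e. s is decreasing.
The nearest critical point in that direction is s = 5, where L'' = 36 > 0 (a local minimum). The iterate converges there.

5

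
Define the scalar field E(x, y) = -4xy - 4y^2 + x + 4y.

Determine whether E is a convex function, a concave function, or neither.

neither

E is quadratic, so its Hessian is the constant matrix H = [[0, -4], [-4, -8]].
det(H) = -16, tr(H) = -8.
det(H) < 0, so H is indefinite: neither convex nor concave.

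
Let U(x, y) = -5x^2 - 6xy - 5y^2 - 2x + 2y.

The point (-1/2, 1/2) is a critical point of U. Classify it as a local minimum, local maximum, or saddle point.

local maximum

The Hessian of U is constant: H = [[-10, -6], [-6, -10]].
det(H) = (-10)·(-10) − (-6)² = 64.
det(H) > 0 and tr(H) = -20 < 0, so H is negative definite and the point is a local maximum.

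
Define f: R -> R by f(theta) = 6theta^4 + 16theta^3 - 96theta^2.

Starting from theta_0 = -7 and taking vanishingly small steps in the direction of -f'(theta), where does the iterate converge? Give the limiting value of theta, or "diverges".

f'(theta) = 24theta(theta - 2)(theta + 4), so f'(-7) = -4536.
Gradient descent moves in the -f' direction, i.e. theta is increasing.
The nearest critical point in that direction is theta = -4, where f'' = 576 > 0 (a local minimum). The iterate converges there.

-4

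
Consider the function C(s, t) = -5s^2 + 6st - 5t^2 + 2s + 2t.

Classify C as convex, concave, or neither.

C is quadratic, so its Hessian is the constant matrix H = [[-10, 6], [6, -10]].
det(H) = 64, tr(H) = -20.
det(H) > 0 and tr(H) < 0, so H is negative definite everywhere: concave.

concave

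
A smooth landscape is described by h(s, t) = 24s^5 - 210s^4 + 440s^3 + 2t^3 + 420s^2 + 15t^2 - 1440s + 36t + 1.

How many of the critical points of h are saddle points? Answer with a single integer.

4

h separates as a function of s plus a function of t, so ∇h=0 decouples.
∂h/∂s = 120(s - 4)(s - 3)(s - 1)(s + 1) = 0 at s ∈ {-1, 1, 3, 4}; ∂h/∂t = 6(t + 2)(t + 3) = 0 at t ∈ {-3, -2}.
The Hessian is diagonal: diag(h_ss, h_tt). Second derivatives: h_ss(-1)=-4800, h_ss(1)=1440, h_ss(3)=-960, h_ss(4)=1800; h_tt(-3)=-6, h_tt(-2)=6.
Saddle points occur where the two diagonal entries have opposite signs: (-1, -2), (1, -3), (3, -2), (4, -3). Count: 4.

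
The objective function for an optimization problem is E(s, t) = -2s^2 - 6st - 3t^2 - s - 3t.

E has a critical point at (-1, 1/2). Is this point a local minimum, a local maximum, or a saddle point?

saddle point

The Hessian of E is constant: H = [[-4, -6], [-6, -6]].
det(H) = (-4)·(-6) − (-6)² = -12.
Since det(H) < 0, H is indefinite and the critical point is a saddle point.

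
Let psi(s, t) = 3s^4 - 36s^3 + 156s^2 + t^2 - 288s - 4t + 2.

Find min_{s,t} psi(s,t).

-194

psi(s,t) separates as P(s) + Q(t) + 2, so its minimum is min P + min Q + 2.
P'(s) = 12(s - 4)(s - 3)(s - 2) vanishes at s ∈ {2, 3, 4}; Q'(t) = 2(t - 2) vanishes at t ∈ {2}.
Local minima of P (where P''>0): P(2)=-192, P(4)=-192. Local minima of Q: Q(2)=-4.
So the global minimum of psi is P(2) + Q(2) + 2 = -192 − 4 + 2 = -194, attained at (2, 2).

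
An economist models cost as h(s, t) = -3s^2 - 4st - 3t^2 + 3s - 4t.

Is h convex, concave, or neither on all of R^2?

concave

h is quadratic, so its Hessian is the constant matrix H = [[-6, -4], [-4, -6]].
det(H) = 20, tr(H) = -12.
det(H) > 0 and tr(H) < 0, so H is negative definite everywhere: concave.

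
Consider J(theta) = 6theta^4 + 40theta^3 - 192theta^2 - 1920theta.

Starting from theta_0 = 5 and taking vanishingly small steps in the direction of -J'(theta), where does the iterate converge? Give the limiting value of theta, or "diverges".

J'(theta) = 24(theta - 4)(theta + 4)(theta + 5), so J'(5) = 2160.
Gradient descent moves in the -J' direction, i.e. theta is decreasing.
The nearest critical point in that direction is theta = 4, where J'' = 1728 > 0 (a local minimum). The iterate converges there.

4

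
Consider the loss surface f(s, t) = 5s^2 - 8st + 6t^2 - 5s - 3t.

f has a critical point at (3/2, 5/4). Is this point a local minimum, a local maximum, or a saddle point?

local minimum

The Hessian of f is constant: H = [[10, -8], [-8, 12]].
det(H) = 10·12 − (-8)² = 56.
det(H) > 0 and tr(H) = 22 > 0, so H is positive definite and the point is a local minimum.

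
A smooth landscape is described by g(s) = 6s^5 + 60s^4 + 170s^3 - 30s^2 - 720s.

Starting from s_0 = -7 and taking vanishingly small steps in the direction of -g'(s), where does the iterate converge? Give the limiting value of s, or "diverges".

g'(s) = 30(s - 1)(s + 2)(s + 3)(s + 4), so g'(-7) = 14400.
Gradient descent moves in the -g' direction, i.e. s is decreasing.
There is no critical point below s=-7, and g' keeps the same sign, so the iterate runs off to −∞.

diverges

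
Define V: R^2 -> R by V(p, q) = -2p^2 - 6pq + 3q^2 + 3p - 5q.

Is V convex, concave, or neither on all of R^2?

neither

V is quadratic, so its Hessian is the constant matrix H = [[-4, -6], [-6, 6]].
det(H) = -60, tr(H) = 2.
det(H) < 0, so H is indefinite: neither convex nor concave.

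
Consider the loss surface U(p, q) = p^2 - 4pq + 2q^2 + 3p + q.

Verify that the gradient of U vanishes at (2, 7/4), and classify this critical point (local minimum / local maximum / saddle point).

∇U = (2p - 4q + 3, -4p + 4q + 1); substituting (2, 7/4) gives ∇U = (0, 0), so (2, 7/4) is indeed a critical point.
The Hessian of U is constant: H = [[2, -4], [-4, 4]].
det(H) = 2·4 − (-4)² = -8.
Since det(H) < 0, H is indefinite and the critical point is a saddle point.

saddle point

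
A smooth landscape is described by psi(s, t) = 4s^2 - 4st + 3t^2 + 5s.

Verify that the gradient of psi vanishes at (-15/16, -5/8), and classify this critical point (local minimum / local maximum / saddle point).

local minimum

∇psi = (8s - 4t + 5, -4s + 6t); substituting (-15/16, -5/8) gives ∇psi = (0, 0), so (-15/16, -5/8) is indeed a critical point.
The Hessian of psi is constant: H = [[8, -4], [-4, 6]].
det(H) = 8·6 − (-4)² = 32.
det(H) > 0 and tr(H) = 14 > 0, so H is positive definite and the point is a local minimum.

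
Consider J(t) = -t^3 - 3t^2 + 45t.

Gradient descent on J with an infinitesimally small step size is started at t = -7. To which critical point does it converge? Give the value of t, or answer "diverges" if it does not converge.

-5

J'(t) = -3(t - 3)(t + 5), so J'(-7) = -60.
Gradient descent moves in the -J' direction, i.e. t is increasing.
The nearest critical point in that direction is t = -5, where J'' = 24 > 0 (a local minimum). The iterate converges there.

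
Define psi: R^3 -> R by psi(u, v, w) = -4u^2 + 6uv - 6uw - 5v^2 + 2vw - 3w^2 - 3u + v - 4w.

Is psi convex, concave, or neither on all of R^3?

psi is quadratic, so its Hessian is the constant matrix H = [[-8, 6, -6], [6, -10, 2], [-6, 2, -6]].
Leading principal minors: -8, 44, -16.
Signs alternate −, +, − ⇒ H ≺ 0 ⇒ concave.

concave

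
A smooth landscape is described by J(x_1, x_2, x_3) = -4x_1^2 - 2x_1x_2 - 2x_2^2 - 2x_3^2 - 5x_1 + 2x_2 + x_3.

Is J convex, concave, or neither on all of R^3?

J is quadratic, so its Hessian is the constant matrix H = [[-8, -2, 0], [-2, -4, 0], [0, 0, -4]].
Leading principal minors: -8, 28, -112.
Signs alternate −, +, − ⇒ H ≺ 0 ⇒ concave.

concave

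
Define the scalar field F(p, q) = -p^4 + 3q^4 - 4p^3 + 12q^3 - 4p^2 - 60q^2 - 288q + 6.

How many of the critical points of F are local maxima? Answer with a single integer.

2

F separates as a function of p plus a function of q, so ∇F=0 decouples.
∂F/∂p = -4p(p + 1)(p + 2) = 0 at p ∈ {-2, -1, 0}; ∂F/∂q = 12(q - 3)(q + 2)(q + 4) = 0 at q ∈ {-4, -2, 3}.
The Hessian is diagonal: diag(F_pp, F_qq). Second derivatives: F_pp(-2)=-8, F_pp(-1)=4, F_pp(0)=-8; F_qq(-4)=168, F_qq(-2)=-120, F_qq(3)=420.
Local maxima occur where both diagonal entries negative: (-2, -2), (0, -2). Count: 2.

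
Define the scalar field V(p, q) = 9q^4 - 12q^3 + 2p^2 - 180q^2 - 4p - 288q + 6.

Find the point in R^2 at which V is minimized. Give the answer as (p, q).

(1, 4)

V(p,q) separates as A(p) + B(q) + 6, so its minimum is min A + min B + 6.
A'(p) = 4p - 4 vanishes at p ∈ {1}; B'(q) = 36(q - 4)(q + 1)(q + 2) vanishes at q ∈ {-2, -1, 4}.
Local minima of A (where A''>0): A(1)=-2. Local minima of B: B(-2)=96, B(4)=-2496.
So the global minimum of V is A(1) + B(4) + 6 = -2 − 2496 + 6 = -2492, attained at (1, 4).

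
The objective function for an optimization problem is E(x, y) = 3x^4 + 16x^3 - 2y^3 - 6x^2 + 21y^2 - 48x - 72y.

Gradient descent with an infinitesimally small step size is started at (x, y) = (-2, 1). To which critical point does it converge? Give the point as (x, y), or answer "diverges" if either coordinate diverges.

E is separable, so gradient descent decouples: x follows -∂E/∂x, y follows -∂E/∂y.
∂E/∂x = 12(x - 1)(x + 1)(x + 4); at x=-2 this is 72, so x decreases.
∂E/∂y = -6(y - 4)(y - 3); at y=1 this is -36, so y increases.
x converges to its nearest critical value -4 (a local min of the x-part); y converges to 3. The iterate converges to (-4, 3).

(-4, 3)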